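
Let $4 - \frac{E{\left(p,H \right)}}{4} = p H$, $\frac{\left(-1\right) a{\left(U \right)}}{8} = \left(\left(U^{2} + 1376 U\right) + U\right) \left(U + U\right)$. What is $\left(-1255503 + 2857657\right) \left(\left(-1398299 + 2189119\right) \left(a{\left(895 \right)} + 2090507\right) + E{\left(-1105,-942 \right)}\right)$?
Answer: $-36891397131353002346136$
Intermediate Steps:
$a{\left(U \right)} = - 16 U \left(U^{2} + 1377 U\right)$ ($a{\left(U \right)} = - 8 \left(\left(U^{2} + 1376 U\right) + U\right) \left(U + U\right) = - 8 \left(U^{2} + 1377 U\right) 2 U = - 8 \cdot 2 U \left(U^{2} + 1377 U\right) = - 16 U \left(U^{2} + 1377 U\right)$)
$E{\left(p,H \right)} = 16 - 4 H p$ ($E{\left(p,H \right)} = 16 - 4 p H = 16 - 4 H p$)
$\left(-1255503 + 2857657\right) \left(\left(-1398299 + 2189119\right) \left(a{\left(895 \right)} + 2090507\right) + E{\left(-1105,-942 \right)}\right) = \left(-1255503 + 2857657\right) \left(\left(-1398299 + 2189119\right) \left(16 \cdot 895^{2} \left(-1377 - 895\right) + 2090507\right) + \left(16 - \left(-3768\right) \left(-1105\right)\right)\right) = 1602154 \left(790820 \left(16 \cdot 801025 \left(-1377 - 895\right) + 2090507\right) + \left(16 - 4163640\right)\right) = 1602154 \left(790820 \left(16 \cdot 801025 \left(-2272\right) + 2090507\right) - 4163624\right) = 1602154 \left(790820 \left(-29118860800 + 2090507\right) - 4163624\right) = 1602154 \left(790820 \left(-29116770293\right) - 4163624\right) = 1602154 \left(-23026124283110260 - 4163624\right) = 1602154 \left(-23026124287273884\right) = -36891397131353002346136$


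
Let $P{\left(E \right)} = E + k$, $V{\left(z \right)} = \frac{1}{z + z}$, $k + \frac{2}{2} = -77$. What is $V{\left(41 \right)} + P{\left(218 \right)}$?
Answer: $\frac{11481}{82} \approx 140.01$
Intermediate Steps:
$k = -78$ ($k = -1 - 77 = -78$)
$V{\left(z \right)} = \frac{1}{2 z}$
$P{\left(E \right)} = -78 + E$ ($P{\left(E \right)} = E - 78 = -78 + E$)
$V{\left(41 \right)} + P{\left(218 \right)} = \frac{1}{2 \cdot 41} + \left(-78 + 218\right) = \frac{1}{2} \cdot \frac{1}{41} + 140 = \frac{1}{82} + 140 = \frac{11481}{82}$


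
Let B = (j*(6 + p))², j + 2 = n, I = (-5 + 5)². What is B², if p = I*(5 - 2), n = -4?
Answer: 1679616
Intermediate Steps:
I = 0 (I = 0² = 0)
j = -6 (j = -2 - 4 = -6)
p = 0 (p = 0*(5 - 2) = 0*3 = 0)
B = 1296 (B = (-6*(6 + 0))² = (-6*6)² = (-36)² = 1296)
B² = 1296² = 1679616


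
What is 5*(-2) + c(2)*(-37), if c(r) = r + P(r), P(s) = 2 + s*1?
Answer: -232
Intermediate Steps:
P(s) = 2 + s
c(r) = 2 + 2*r (c(r) = r + (2 + r) = 2 + 2*r)
5*(-2) + c(2)*(-37) = 5*(-2) + (2 + 2*2)*(-37) = -10 + (2 + 4)*(-37) = -10 + 6*(-37) = -10 - 222 = -232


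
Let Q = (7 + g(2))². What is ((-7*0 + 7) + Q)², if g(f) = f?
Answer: 7744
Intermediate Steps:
Q = 81 (Q = (7 + 2)² = 9² = 81)
((-7*0 + 7) + Q)² = ((-7*0 + 7) + 81)² = ((0 + 7) + 81)² = (7 + 81)² = 88² = 7744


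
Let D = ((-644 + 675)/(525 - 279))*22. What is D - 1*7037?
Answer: -865210/123 ≈ -7034.2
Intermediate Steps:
D = 341/123 (D = (31/246)*22 = 341/123 ≈ 2.7724)
D - 1*7037 = 341/123 - 1*7037 = 341/123 - 7037 = -865210/123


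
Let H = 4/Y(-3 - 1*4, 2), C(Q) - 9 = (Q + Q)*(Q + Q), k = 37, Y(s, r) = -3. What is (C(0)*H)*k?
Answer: -444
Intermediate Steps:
C(Q) = 9 + 4*Q² (C(Q) = 9 + (Q + Q)*(Q + Q) = 9 + (2*Q)*(2*Q) = 9 + 4*Q²)
H = -4/3 (H = 4/(-3) = 4*(-⅓) = -4/3 ≈ -1.3333)
(C(0)*H)*k = ((9 + 4*0²)*(-4/3))*37 = ((9 + 4*0)*(-4/3))*37 = ((9 + 0)*(-4/3))*37 = (9*(-4/3))*37 = -12*37 = -444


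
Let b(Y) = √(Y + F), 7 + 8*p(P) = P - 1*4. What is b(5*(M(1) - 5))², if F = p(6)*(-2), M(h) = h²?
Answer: -75/4 ≈ -18.750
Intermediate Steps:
p(P) = -11/8 + P/8 (p(P) = -7/8 + (P - 1*4)/8 = -7/8 + (P - 4)/8 = -7/8 + (-4 + P)/8 = -7/8 + (-½ + P/8) = -11/8 + P/8)
F = 5/4 (F = (-11/8 + (⅛)*6)*(-2) = (-11/8 + ¾)*(-2) = -5/8*(-2) = 5/4 ≈ 1.2500)
b(Y) = √(5/4 + Y) (b(Y) = √(Y + 5/4) = √(5/4 + Y))
b(5*(M(1) - 5))² = (√(5 + 4*(5*(1² - 5)))/2)² = (√(5 + 4*(5*(1 - 5)))/2)² = (√(5 + 4*(5*(-4)))/2)² = (√(5 + 4*(-20))/2)² = (√(5 - 80)/2)² = (√(-75)/2)² = ((5*I*√3)/2)² = (5*I*√3/2)² = -75/4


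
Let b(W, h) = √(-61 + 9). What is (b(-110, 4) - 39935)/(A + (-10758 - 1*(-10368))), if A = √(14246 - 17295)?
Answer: (39935 - 2*I*√13)/(390 - I*√3049) ≈ 100.39 + 14.195*I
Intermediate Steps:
A = I*√3049 (A = √(-3049) = I*√3049 ≈ 55.218*I)
b(W, h) = 2*I*√13 (b(W, h) = √(-52) = 2*I*√13)
(b(-110, 4) - 39935)/(A + (-10758 - 1*(-10368))) = (2*I*√13 - 39935)/(I*√3049 + (-10758 - 1*(-10368))) = (-39935 + 2*I*√13)/(I*√3049 + (-10758 + 10368)) = (-39935 + 2*I*√13)/(I*√3049 - 390) = (-39935 + 2*I*√13)/(-390 + I*√3049)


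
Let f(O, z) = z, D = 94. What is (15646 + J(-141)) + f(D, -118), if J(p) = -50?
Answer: 15478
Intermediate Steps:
(15646 + J(-141)) + f(D, -118) = (15646 - 50) - 118 = 15596 - 118 = 15478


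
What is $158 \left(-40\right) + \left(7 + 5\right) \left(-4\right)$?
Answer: $-6368$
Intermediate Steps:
$158 \left(-40\right) + \left(7 + 5\right) \left(-4\right) = -6320 + 12 \left(-4\right) = -6320 - 48 = -6368$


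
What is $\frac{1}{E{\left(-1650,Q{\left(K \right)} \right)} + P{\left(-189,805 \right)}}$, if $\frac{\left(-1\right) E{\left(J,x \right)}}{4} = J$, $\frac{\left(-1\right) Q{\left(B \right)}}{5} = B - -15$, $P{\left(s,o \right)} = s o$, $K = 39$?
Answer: $- \frac{1}{145545} \approx -6.8707 \cdot 10^{-6}$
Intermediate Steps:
$P{\left(s,o \right)} = o s$
$Q{\left(B \right)} = -75 - 5 B$ ($Q{\left(B \right)} = - 5 \left(B - -15\right) = - 5 \left(B + 15\right) = - 5 \left(15 + B\right) = -75 - 5 B$)
$E{\left(J,x \right)} = - 4 J$
$\frac{1}{E{\left(-1650,Q{\left(K \right)} \right)} + P{\left(-189,805 \right)}} = \frac{1}{\left(-4\right) \left(-1650\right) + 805 \left(-189\right)} = \frac{1}{6600 - 152145} = \frac{1}{-145545} = - \frac{1}{145545}$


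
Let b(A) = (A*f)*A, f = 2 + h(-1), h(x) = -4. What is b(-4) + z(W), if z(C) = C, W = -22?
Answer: -54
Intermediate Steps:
f = -2 (f = 2 - 4 = -2)
b(A) = -2*A**2 (b(A) = (A*(-2))*A = (-2*A)*A = -2*A**2)
b(-4) + z(W) = -2*(-4)**2 - 22 = -2*16 - 22 = -32 - 22 = -54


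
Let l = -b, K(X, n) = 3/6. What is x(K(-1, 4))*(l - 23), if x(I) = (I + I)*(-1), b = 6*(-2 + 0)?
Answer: 11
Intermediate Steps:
b = -12 (b = 6*(-2) = -12)
K(X, n) = ½ (K(X, n) = 3*(⅙) = ½)
x(I) = -2*I (x(I) = (2*I)*(-1) = -2*I)
l = 12 (l = -1*(-12) = 12)
x(K(-1, 4))*(l - 23) = (-2*½)*(12 - 23) = -1*(-11) = 11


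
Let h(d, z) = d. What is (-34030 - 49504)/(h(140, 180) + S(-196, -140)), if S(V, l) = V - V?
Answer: -41767/70 ≈ -596.67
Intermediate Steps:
S(V, l) = 0
(-34030 - 49504)/(h(140, 180) + S(-196, -140)) = (-34030 - 49504)/(140 + 0) = -83534/140 = -83534*1/140 = -41767/70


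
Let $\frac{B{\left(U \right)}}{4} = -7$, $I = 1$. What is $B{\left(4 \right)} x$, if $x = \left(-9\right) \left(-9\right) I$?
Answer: $-2268$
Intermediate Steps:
$x = 81$ ($x = \left(-9\right) \left(-9\right) 1 = 81 \cdot 1 = 81$)
$B{\left(U \right)} = -28$ ($B{\left(U \right)} = 4 \left(-7\right) = -28$)
$B{\left(4 \right)} x = \left(-28\right) 81 = -2268$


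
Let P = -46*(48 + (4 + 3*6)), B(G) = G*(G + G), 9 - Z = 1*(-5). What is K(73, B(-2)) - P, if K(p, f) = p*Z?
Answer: 4242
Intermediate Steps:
Z = 14 (Z = 9 - (-5) = 9 - 1*(-5) = 9 + 5 = 14)
B(G) = 2*G² (B(G) = G*(2*G) = 2*G²)
K(p, f) = 14*p (K(p, f) = p*14 = 14*p)
P = -3220 (P = -46*(48 + (4 + 18)) = -46*(48 + 22) = -46*70 = -3220)
K(73, B(-2)) - P = 14*73 - 1*(-3220) = 1022 + 3220 = 4242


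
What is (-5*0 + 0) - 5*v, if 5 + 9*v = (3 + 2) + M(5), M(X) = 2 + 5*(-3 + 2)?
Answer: 5/3 ≈ 1.6667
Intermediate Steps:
M(X) = -3 (M(X) = 2 + 5*(-1) = 2 - 5 = -3)
v = -⅓ (v = -5/9 + ((3 + 2) - 3)/9 = -5/9 + (5 - 3)/9 = -5/9 + (⅑)*2 = -5/9 + 2/9 = -⅓ ≈ -0.33333)
(-5*0 + 0) - 5*v = (-5*0 + 0) - 5*(-⅓) = (0 + 0) + 5/3 = 0 + 5/3 = 5/3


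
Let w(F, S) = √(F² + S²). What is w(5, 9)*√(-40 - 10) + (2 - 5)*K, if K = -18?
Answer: 54 + 10*I*√53 ≈ 54.0 + 72.801*I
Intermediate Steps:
w(5, 9)*√(-40 - 10) + (2 - 5)*K = √(5² + 9²)*√(-40 - 10) + (2 - 5)*(-18) = √(25 + 81)*√(-50) - 3*(-18) = √106*(5*I*√2) + 54 = 10*I*√53 + 54 = 54 + 10*I*√53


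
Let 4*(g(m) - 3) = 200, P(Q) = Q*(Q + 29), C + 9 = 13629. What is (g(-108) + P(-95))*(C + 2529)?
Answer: 102110127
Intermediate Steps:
C = 13620 (C = -9 + 13629 = 13620)
P(Q) = Q*(29 + Q)
g(m) = 53 (g(m) = 3 + (¼)*200 = 3 + 50 = 53)
(g(-108) + P(-95))*(C + 2529) = (53 - 95*(29 - 95))*(13620 + 2529) = (53 - 95*(-66))*16149 = (53 + 6270)*16149 = 6323*16149 = 102110127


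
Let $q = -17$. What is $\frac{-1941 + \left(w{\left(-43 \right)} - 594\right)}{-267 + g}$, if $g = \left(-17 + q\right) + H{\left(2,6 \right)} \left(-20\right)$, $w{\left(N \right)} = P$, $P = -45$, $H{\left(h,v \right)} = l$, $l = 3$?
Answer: $\frac{2580}{361} \approx 7.1468$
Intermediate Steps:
$H{\left(h,v \right)} = 3$
$w{\left(N \right)} = -45$
$g = -94$ ($g = \left(-17 - 17\right) + 3 \left(-20\right) = -34 - 60 = -94$)
$\frac{-1941 + \left(w{\left(-43 \right)} - 594\right)}{-267 + g} = \frac{-1941 - 639}{-267 - 94} = \frac{-1941 - 639}{-361} = \left(-1941 - 639\right) \left(- \frac{1}{361}\right) = \left(-2580\right) \left(- \frac{1}{361}\right) = \frac{2580}{361}$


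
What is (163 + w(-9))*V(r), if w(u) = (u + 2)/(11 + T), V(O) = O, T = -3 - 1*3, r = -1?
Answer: -808/5 ≈ -161.60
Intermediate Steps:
T = -6 (T = -3 - 3 = -6)
w(u) = ⅖ + u/5 (w(u) = (u + 2)/(11 - 6) = (2 + u)/5 = (2 + u)*(⅕) = ⅖ + u/5)
(163 + w(-9))*V(r) = (163 + (⅖ + (⅕)*(-9)))*(-1) = (163 + (⅖ - 9/5))*(-1) = (163 - 7/5)*(-1) = (808/5)*(-1) = -808/5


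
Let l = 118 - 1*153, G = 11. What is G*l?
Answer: -385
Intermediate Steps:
l = -35 (l = 118 - 153 = -35)
G*l = 11*(-35) = -385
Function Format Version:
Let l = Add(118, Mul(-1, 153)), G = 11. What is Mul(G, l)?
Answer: -385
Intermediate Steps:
l = -35 (l = Add(118, -153) = -35)
Mul(G, l) = Mul(11, -35) = -385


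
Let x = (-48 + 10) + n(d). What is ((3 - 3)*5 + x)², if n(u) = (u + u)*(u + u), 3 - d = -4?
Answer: 24964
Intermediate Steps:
d = 7 (d = 3 - 1*(-4) = 3 + 4 = 7)
n(u) = 4*u² (n(u) = (2*u)*(2*u) = 4*u²)
x = 158 (x = (-48 + 10) + 4*7² = -38 + 4*49 = -38 + 196 = 158)
((3 - 3)*5 + x)² = ((3 - 3)*5 + 158)² = (0*5 + 158)² = (0 + 158)² = 158² = 24964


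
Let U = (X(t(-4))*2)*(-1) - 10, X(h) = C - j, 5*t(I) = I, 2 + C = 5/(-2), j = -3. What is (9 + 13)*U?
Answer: -154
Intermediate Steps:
C = -9/2 (C = -2 + 5/(-2) = -2 + 5*(-½) = -2 - 5/2 = -9/2 ≈ -4.5000)
t(I) = I/5
X(h) = -3/2 (X(h) = -9/2 - 1*(-3) = -9/2 + 3 = -3/2)
U = -7 (U = -3/2*2*(-1) - 10 = -3*(-1) - 10 = 3 - 10 = -7)
(9 + 13)*U = (9 + 13)*(-7) = 22*(-7) = -154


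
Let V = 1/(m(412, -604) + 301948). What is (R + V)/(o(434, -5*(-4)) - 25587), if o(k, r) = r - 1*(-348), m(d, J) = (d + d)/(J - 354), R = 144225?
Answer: -20859648273479/3647491556920 ≈ -5.7189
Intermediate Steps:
m(d, J) = 2*d/(-354 + J) (m(d, J) = (2*d)/(-354 + J) = 2*d/(-354 + J))
V = 479/144632680 (V = 1/(2*412/(-354 - 604) + 301948) = 1/(2*412/(-958) + 301948) = 1/(2*412*(-1/958) + 301948) = 1/(-412/479 + 301948) = 1/(144632680/479) = 479/144632680 ≈ 3.3118e-6)
o(k, r) = 348 + r (o(k, r) = r + 348 = 348 + r)
(R + V)/(o(434, -5*(-4)) - 25587) = (144225 + 479/144632680)/((348 - 5*(-4)) - 25587) = 20859648273479/(144632680*((348 + 20) - 25587)) = 20859648273479/(144632680*(368 - 25587)) = (20859648273479/144632680)/(-25219) = (20859648273479/144632680)*(-1/25219) = -20859648273479/3647491556920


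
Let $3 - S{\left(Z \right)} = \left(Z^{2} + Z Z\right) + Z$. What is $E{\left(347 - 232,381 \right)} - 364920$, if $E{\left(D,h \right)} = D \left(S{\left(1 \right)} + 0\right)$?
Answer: $-364920$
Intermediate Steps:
$S{\left(Z \right)} = 3 - Z - 2 Z^{2}$ ($S{\left(Z \right)} = 3 - \left(\left(Z^{2} + Z Z\right) + Z\right) = 3 - \left(\left(Z^{2} + Z^{2}\right) + Z\right) = 3 - \left(2 Z^{2} + Z\right) = 3 - \left(Z + 2 Z^{2}\right) = 3 - Z - 2 Z^{2}$)
$E{\left(D,h \right)} = 0$ ($E{\left(D,h \right)} = D \left(\left(3 - 1 - 2 \cdot 1^{2}\right) + 0\right) = D \left(\left(3 - 1 - 2\right) + 0\right) = D \left(0 + 0\right) = D 0 = 0$)
$E{\left(347 - 232,381 \right)} - 364920 = 0 - 364920 = -364920$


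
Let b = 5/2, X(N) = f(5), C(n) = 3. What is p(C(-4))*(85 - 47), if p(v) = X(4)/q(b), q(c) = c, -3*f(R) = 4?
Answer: -304/15 ≈ -20.267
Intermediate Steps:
f(R) = -4/3 (f(R) = -⅓*4 = -4/3)
X(N) = -4/3
b = 5/2 (b = 5*(½) = 5/2 ≈ 2.5000)
p(v) = -8/15 (p(v) = -4/(3*5/2) = -4/3*⅖ = -8/15)
p(C(-4))*(85 - 47) = -8*(85 - 47)/15 = -8/15*38 = -304/15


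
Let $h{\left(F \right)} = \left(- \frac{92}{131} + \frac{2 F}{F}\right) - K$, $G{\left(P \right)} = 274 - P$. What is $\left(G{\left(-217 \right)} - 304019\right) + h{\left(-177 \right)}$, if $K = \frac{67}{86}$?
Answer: $- \frac{3419540605}{11266} \approx -3.0353 \cdot 10^{5}$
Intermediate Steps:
$K = \frac{67}{86}$ ($K = 67 \cdot \frac{1}{86} = \frac{67}{86} \approx 0.77907$)
$h{\left(F \right)} = \frac{5843}{11266}$ ($h{\left(F \right)} = \left(- \frac{92}{131} + \frac{2 F}{F}\right) - \frac{67}{86} = \left(\left(-92\right) \frac{1}{131} + 2\right) - \frac{67}{86} = \left(- \frac{92}{131} + 2\right) - \frac{67}{86} = \frac{170}{131} - \frac{67}{86} = \frac{5843}{11266}$)
$\left(G{\left(-217 \right)} - 304019\right) + h{\left(-177 \right)} = \left(\left(274 - -217\right) - 304019\right) + \frac{5843}{11266} = \left(\left(274 + 217\right) - 304019\right) + \frac{5843}{11266} = \left(491 - 304019\right) + \frac{5843}{11266} = -303528 + \frac{5843}{11266} = - \frac{3419540605}{11266}$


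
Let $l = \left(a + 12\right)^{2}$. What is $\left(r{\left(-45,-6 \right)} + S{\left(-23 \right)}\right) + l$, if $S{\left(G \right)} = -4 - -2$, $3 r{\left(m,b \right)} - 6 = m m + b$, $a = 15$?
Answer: $1402$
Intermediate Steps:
$r{\left(m,b \right)} = 2 + \frac{b}{3} + \frac{m^{2}}{3}$ ($r{\left(m,b \right)} = 2 + \frac{m m + b}{3} = 2 + \frac{m^{2} + b}{3} = 2 + \frac{b + m^{2}}{3} = 2 + \left(\frac{b}{3} + \frac{m^{2}}{3}\right) = 2 + \frac{b}{3} + \frac{m^{2}}{3}$)
$l = 729$ ($l = \left(15 + 12\right)^{2} = 27^{2} = 729$)
$S{\left(G \right)} = -2$ ($S{\left(G \right)} = -4 + 2 = -2$)
$\left(r{\left(-45,-6 \right)} + S{\left(-23 \right)}\right) + l = \left(\left(2 + \frac{1}{3} \left(-6\right) + \frac{\left(-45\right)^{2}}{3}\right) - 2\right) + 729 = \left(\left(2 - 2 + \frac{1}{3} \cdot 2025\right) - 2\right) + 729 = \left(\left(2 - 2 + 675\right) - 2\right) + 729 = \left(675 - 2\right) + 729 = 673 + 729 = 1402$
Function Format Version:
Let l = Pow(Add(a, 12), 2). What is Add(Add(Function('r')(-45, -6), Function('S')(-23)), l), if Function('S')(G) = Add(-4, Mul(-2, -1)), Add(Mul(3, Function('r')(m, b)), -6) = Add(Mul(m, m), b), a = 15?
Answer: 1402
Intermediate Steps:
Function('r')(m, b) = Add(2, Mul(Rational(1, 3), b), Mul(Rational(1, 3), Pow(m, 2))) (Function('r')(m, b) = Add(2, Mul(Rational(1, 3), Add(Mul(m, m), b))) = Add(2, Mul(Rational(1, 3), Add(Pow(m, 2), b))) = Add(2, Mul(Rational(1, 3), Add(b, Pow(m, 2)))) = Add(2, Add(Mul(Rational(1, 3), b), Mul(Rational(1, 3), Pow(m, 2)))) = Add(2, Mul(Rational(1, 3), b), Mul(Rational(1, 3), Pow(m, 2))))
l = 729 (l = Pow(Add(15, 12), 2) = Pow(27, 2) = 729)
Function('S')(G) = -2 (Function('S')(G) = Add(-4, 2) = -2)
Add(Add(Function('r')(-45, -6), Function('S')(-23)), l) = Add(Add(Add(2, Mul(Rational(1, 3), -6), Mul(Rational(1, 3), Pow(-45, 2))), -2), 729) = Add(Add(Add(2, -2, Mul(Rational(1, 3), 2025)), -2), 729) = Add(Add(Add(2, -2, 675), -2), 729) = Add(Add(675, -2), 729) = Add(673, 729) = 1402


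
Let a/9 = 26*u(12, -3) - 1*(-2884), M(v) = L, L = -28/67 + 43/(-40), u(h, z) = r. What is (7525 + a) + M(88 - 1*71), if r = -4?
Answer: 87216599/2680 ≈ 32544.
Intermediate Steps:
u(h, z) = -4
L = -4001/2680 (L = -28*1/67 + 43*(-1/40) = -28/67 - 43/40 = -4001/2680 ≈ -1.4929)
M(v) = -4001/2680
a = 25020 (a = 9*(26*(-4) - 1*(-2884)) = 9*(-104 + 2884) = 9*2780 = 25020)
(7525 + a) + M(88 - 1*71) = (7525 + 25020) - 4001/2680 = 32545 - 4001/2680 = 87216599/2680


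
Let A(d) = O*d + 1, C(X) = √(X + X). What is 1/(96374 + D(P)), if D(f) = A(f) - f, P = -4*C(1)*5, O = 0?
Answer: 3855/371525593 - 4*√2/1857627965 ≈ 1.0373e-5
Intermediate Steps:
C(X) = √2*√X (C(X) = √(2*X) = √2*√X)
A(d) = 1 (A(d) = 0*d + 1 = 0 + 1 = 1)
P = -20*√2 (P = -4*√2*√1*5 = -4*√2*5 = -20*√2 ≈ -28.284)
D(f) = 1 - f
1/(96374 + D(P)) = 1/(96374 + (1 - (-20)*√2)) = 1/(96374 + (1 + 20*√2)) = 1/(96375 + 20*√2)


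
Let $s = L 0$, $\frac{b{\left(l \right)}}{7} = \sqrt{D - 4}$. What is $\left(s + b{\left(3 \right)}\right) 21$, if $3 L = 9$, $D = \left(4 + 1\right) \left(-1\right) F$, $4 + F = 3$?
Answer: $147$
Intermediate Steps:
$F = -1$ ($F = -4 + 3 = -1$)
$D = 5$ ($D = \left(4 + 1\right) \left(-1\right) \left(-1\right) = 5 \left(-1\right) \left(-1\right) = \left(-5\right) \left(-1\right) = 5$)
$L = 3$ ($L = \frac{1}{3} \cdot 9 = 3$)
$b{\left(l \right)} = 7$ ($b{\left(l \right)} = 7 \sqrt{5 - 4} = 7 \sqrt{1} = 7 \cdot 1 = 7$)
$s = 0$ ($s = 3 \cdot 0 = 0$)
$\left(s + b{\left(3 \right)}\right) 21 = \left(0 + 7\right) 21 = 7 \cdot 21 = 147$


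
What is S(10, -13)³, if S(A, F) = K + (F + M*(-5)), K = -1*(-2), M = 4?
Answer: -29791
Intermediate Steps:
K = 2
S(A, F) = -18 + F (S(A, F) = 2 + (F + 4*(-5)) = 2 + (F - 20) = 2 + (-20 + F) = -18 + F)
S(10, -13)³ = (-18 - 13)³ = (-31)³ = -29791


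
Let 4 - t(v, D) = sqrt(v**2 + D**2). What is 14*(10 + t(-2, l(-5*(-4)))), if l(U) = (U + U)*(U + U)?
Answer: 196 - 812*sqrt(761) ≈ -22204.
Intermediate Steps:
l(U) = 4*U**2 (l(U) = (2*U)*(2*U) = 4*U**2)
t(v, D) = 4 - sqrt(D**2 + v**2) (t(v, D) = 4 - sqrt(v**2 + D**2) = 4 - sqrt(D**2 + v**2))
14*(10 + t(-2, l(-5*(-4)))) = 14*(10 + (4 - sqrt((4*(-5*(-4))**2)**2 + (-2)**2))) = 14*(10 + (4 - sqrt((4*20**2)**2 + 4))) = 14*(10 + (4 - sqrt((4*400)**2 + 4))) = 14*(10 + (4 - sqrt(1600**2 + 4))) = 14*(10 + (4 - sqrt(2560000 + 4))) = 14*(10 + (4 - sqrt(2560004))) = 14*(10 + (4 - 58*sqrt(761))) = 14*(14 - 58*sqrt(761)) = 196 - 812*sqrt(761)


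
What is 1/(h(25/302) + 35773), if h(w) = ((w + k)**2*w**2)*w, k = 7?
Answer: 2512087224032/89864967754687361 ≈ 2.7954e-5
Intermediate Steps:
h(w) = w**3*(7 + w)**2 (h(w) = ((w + 7)**2*w**2)*w = ((7 + w)**2*w**2)*w = (w**2*(7 + w)**2)*w = w**3*(7 + w)**2)
1/(h(25/302) + 35773) = 1/((25/302)**3*(7 + 25/302)**2 + 35773) = 1/(15625*(2139/302)**2/27543608 + 35773) = 1/((15625/27543608)*(4575321/91204) + 35773) = 1/(71489390625/2512087224032 + 35773) = 1/(89864967754687361/2512087224032) = 2512087224032/89864967754687361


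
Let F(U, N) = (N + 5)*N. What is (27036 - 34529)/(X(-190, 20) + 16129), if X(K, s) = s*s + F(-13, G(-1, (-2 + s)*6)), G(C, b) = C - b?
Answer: -7493/27865 ≈ -0.26890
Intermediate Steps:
F(U, N) = N*(5 + N) (F(U, N) = (5 + N)*N = N*(5 + N))
X(K, s) = s² + (11 - 6*s)*(16 - 6*s) (X(K, s) = s*s + (-1 - (-2 + s)*6)*(5 + (-1 - (-2 + s)*6)) = s² + (-1 - (-12 + 6*s))*(5 + (-1 - (-12 + 6*s))) = s² + (-1 + (12 - 6*s))*(5 + (-1 + (12 - 6*s))) = s² + (11 - 6*s)*(5 + (11 - 6*s)) = s² + (11 - 6*s)*(16 - 6*s))
(27036 - 34529)/(X(-190, 20) + 16129) = (27036 - 34529)/((176 - 162*20 + 37*20²) + 16129) = -7493/((176 - 3240 + 37*400) + 16129) = -7493/((176 - 3240 + 14800) + 16129) = -7493/(11736 + 16129) = -7493/27865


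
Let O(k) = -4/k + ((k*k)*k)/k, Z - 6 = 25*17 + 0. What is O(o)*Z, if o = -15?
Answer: 1456349/15 ≈ 97090.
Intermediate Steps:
Z = 431 (Z = 6 + (25*17 + 0) = 6 + (425 + 0) = 6 + 425 = 431)
O(k) = k² - 4/k (O(k) = -4/k + (k²*k)/k = -4/k + k³/k = -4/k + k² = k² - 4/k)
O(o)*Z = ((-4 + (-15)³)/(-15))*431 = -(-4 - 3375)/15*431 = -1/15*(-3379)*431 = (3379/15)*431 = 1456349/15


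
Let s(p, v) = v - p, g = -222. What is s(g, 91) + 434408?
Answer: 434721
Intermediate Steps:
s(g, 91) + 434408 = (91 - 1*(-222)) + 434408 = (91 + 222) + 434408 = 313 + 434408 = 434721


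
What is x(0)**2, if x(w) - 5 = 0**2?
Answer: 25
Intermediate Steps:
x(w) = 5 (x(w) = 5 + 0**2 = 5 + 0 = 5)
x(0)**2 = 5**2 = 25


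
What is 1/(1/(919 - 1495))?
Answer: -576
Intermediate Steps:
1/(1/(919 - 1495)) = 1/(1/(-576)) = 1/(-1/576) = -576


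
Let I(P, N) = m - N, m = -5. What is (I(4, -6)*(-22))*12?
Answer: -264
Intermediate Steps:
I(P, N) = -5 - N
(I(4, -6)*(-22))*12 = ((-5 - 1*(-6))*(-22))*12 = ((-5 + 6)*(-22))*12 = (1*(-22))*12 = -22*12 = -264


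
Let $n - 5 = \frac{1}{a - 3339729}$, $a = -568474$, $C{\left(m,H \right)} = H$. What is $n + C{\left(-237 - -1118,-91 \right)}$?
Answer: $- \frac{336105459}{3908203} \approx -86.0$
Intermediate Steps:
$n = \frac{19541014}{3908203}$ ($n = 5 + \frac{1}{-568474 - 3339729} = 5 + \frac{1}{-3908203} = 5 - \frac{1}{3908203} = \frac{19541014}{3908203} \approx 5.0$)
$n + C{\left(-237 - -1118,-91 \right)} = \frac{19541014}{3908203} - 91 = - \frac{336105459}{3908203}$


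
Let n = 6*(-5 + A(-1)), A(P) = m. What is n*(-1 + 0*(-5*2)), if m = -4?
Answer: 54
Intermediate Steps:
A(P) = -4
n = -54 (n = 6*(-5 - 4) = 6*(-9) = -54)
n*(-1 + 0*(-5*2)) = -54*(-1 + 0*(-5*2)) = -54*(-1 + 0*(-10)) = -54*(-1 + 0) = -54*(-1) = 54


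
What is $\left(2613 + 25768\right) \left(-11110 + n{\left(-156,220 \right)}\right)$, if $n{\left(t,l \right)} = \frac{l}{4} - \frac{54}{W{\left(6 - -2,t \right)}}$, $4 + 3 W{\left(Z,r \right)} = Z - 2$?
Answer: $-316050816$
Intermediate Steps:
$W{\left(Z,r \right)} = -2 + \frac{Z}{3}$ ($W{\left(Z,r \right)} = - \frac{4}{3} + \frac{Z - 2}{3} = - \frac{4}{3} + \frac{-2 + Z}{3} = - \frac{4}{3} + \left(- \frac{2}{3} + \frac{Z}{3}\right) = -2 + \frac{Z}{3}$)
$n{\left(t,l \right)} = -81 + \frac{l}{4}$ ($n{\left(t,l \right)} = \frac{l}{4} - \frac{54}{-2 + \frac{6 - -2}{3}} = l \frac{1}{4} - \frac{54}{-2 + \frac{6 + 2}{3}} = \frac{l}{4} - \frac{54}{-2 + \frac{1}{3} \cdot 8} = \frac{l}{4} - \frac{54}{-2 + \frac{8}{3}} = \frac{l}{4} - \frac{54}{\frac{2}{3}} = \frac{l}{4} - 81 = -81 + \frac{l}{4}$)
$\left(2613 + 25768\right) \left(-11110 + n{\left(-156,220 \right)}\right) = \left(2613 + 25768\right) \left(-11110 + \left(-81 + \frac{1}{4} \cdot 220\right)\right) = 28381 \left(-11110 + \left(-81 + 55\right)\right) = 28381 \left(-11110 - 26\right) = 28381 \left(-11136\right) = -316050816$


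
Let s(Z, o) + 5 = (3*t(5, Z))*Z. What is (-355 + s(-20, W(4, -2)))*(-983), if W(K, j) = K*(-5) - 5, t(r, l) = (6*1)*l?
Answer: -6723720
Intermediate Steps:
t(r, l) = 6*l
W(K, j) = -5 - 5*K (W(K, j) = -5*K - 5 = -5 - 5*K)
s(Z, o) = -5 + 18*Z² (s(Z, o) = -5 + (3*(6*Z))*Z = -5 + (18*Z)*Z = -5 + 18*Z²)
(-355 + s(-20, W(4, -2)))*(-983) = (-355 + (-5 + 18*(-20)²))*(-983) = (-355 + (-5 + 18*400))*(-983) = (-355 + (-5 + 7200))*(-983) = (-355 + 7195)*(-983) = 6840*(-983) = -6723720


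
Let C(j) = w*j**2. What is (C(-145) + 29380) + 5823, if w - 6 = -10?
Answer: -48897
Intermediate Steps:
w = -4 (w = 6 - 10 = -4)
C(j) = -4*j**2
(C(-145) + 29380) + 5823 = (-4*(-145)**2 + 29380) + 5823 = (-4*21025 + 29380) + 5823 = (-84100 + 29380) + 5823 = -54720 + 5823 = -48897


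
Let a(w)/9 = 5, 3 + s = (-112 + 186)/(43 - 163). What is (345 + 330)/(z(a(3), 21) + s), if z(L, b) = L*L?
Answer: 40500/121283 ≈ 0.33393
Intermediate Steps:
s = -217/60 (s = -3 + (-112 + 186)/(43 - 163) = -3 + 74/(-120) = -3 + 74*(-1/120) = -3 - 37/60 = -217/60 ≈ -3.6167)
a(w) = 45 (a(w) = 9*5 = 45)
z(L, b) = L²
(345 + 330)/(z(a(3), 21) + s) = (345 + 330)/(45² - 217/60) = 675/(2025 - 217/60) = 675/(121283/60) = 675*(60/121283) = 40500/121283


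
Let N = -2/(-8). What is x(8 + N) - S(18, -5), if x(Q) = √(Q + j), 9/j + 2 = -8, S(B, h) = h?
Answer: 5 + 7*√15/10 ≈ 7.7111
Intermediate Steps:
j = -9/10 (j = 9/(-2 - 8) = 9/(-10) = 9*(-⅒) = -9/10 ≈ -0.90000)
N = ¼ (N = -2*(-⅛) = ¼ ≈ 0.25000)
x(Q) = √(-9/10 + Q) (x(Q) = √(Q - 9/10) = √(-9/10 + Q))
x(8 + N) - S(18, -5) = √(-90 + 100*(8 + ¼))/10 - 1*(-5) = √(-90 + 100*(33/4))/10 + 5 = √(-90 + 825)/10 + 5 = √735/10 + 5 = (7*√15)/10 + 5 = 7*√15/10 + 5 = 5 + 7*√15/10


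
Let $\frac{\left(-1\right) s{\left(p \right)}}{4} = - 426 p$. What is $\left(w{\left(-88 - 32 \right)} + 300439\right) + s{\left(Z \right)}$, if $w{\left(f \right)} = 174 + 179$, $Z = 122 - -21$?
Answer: $544464$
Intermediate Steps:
$Z = 143$ ($Z = 122 + 21 = 143$)
$s{\left(p \right)} = 1704 p$ ($s{\left(p \right)} = - 4 \left(- 426 p\right) = 1704 p$)
$w{\left(f \right)} = 353$
$\left(w{\left(-88 - 32 \right)} + 300439\right) + s{\left(Z \right)} = \left(353 + 300439\right) + 1704 \cdot 143 = 300792 + 243672 = 544464$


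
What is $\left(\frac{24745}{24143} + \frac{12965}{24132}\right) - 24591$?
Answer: $- \frac{2046610088483}{83231268} \approx -24589.0$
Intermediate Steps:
$\left(\frac{24745}{24143} + \frac{12965}{24132}\right) - 24591 = \left(24745 \cdot \frac{1}{24143} + 12965 \cdot \frac{1}{24132}\right) - 24591 = \left(\frac{3535}{3449} + \frac{12965}{24132}\right) - 24591 = \frac{130022905}{83231268} - 24591 = - \frac{2046610088483}{83231268}$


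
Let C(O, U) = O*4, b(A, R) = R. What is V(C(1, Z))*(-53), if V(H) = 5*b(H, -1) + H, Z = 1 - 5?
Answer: 53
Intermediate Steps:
Z = -4
C(O, U) = 4*O
V(H) = -5 + H (V(H) = 5*(-1) + H = -5 + H)
V(C(1, Z))*(-53) = (-5 + 4*1)*(-53) = (-5 + 4)*(-53) = -1*(-53) = 53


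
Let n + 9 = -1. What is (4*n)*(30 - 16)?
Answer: -560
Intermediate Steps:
n = -10 (n = -9 - 1 = -10)
(4*n)*(30 - 16) = (4*(-10))*(30 - 16) = -40*14 = -560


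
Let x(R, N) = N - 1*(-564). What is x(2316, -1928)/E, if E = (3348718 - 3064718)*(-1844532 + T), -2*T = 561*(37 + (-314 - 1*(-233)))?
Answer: 341/130085490000 ≈ 2.6214e-9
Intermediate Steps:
x(R, N) = 564 + N (x(R, N) = N + 564 = 564 + N)
T = 12342 (T = -561*(37 + (-314 - 1*(-233)))/2 = -561*(37 + (-314 + 233))/2 = -561*(37 - 81)/2 = -561*(-44)/2 = -½*(-24684) = 12342)
E = -520341960000 (E = (3348718 - 3064718)*(-1844532 + 12342) = 284000*(-1832190) = -520341960000)
x(2316, -1928)/E = (564 - 1928)/(-520341960000) = -1364*(-1/520341960000) = 341/130085490000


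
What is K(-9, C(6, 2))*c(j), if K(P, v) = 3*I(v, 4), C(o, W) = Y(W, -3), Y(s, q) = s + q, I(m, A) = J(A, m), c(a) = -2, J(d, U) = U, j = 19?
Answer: 6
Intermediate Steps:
I(m, A) = m
Y(s, q) = q + s
C(o, W) = -3 + W
K(P, v) = 3*v
K(-9, C(6, 2))*c(j) = (3*(-3 + 2))*(-2) = (3*(-1))*(-2) = -3*(-2) = 6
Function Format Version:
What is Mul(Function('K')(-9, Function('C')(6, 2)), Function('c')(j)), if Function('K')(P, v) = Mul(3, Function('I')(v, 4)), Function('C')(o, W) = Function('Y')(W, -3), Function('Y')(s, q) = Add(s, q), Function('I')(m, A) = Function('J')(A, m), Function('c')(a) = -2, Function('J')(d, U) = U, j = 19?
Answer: 6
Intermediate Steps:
Function('I')(m, A) = m
Function('Y')(s, q) = Add(q, s)
Function('C')(o, W) = Add(-3, W)
Function('K')(P, v) = Mul(3, v)
Mul(Function('K')(-9, Function('C')(6, 2)), Function('c')(j)) = Mul(Mul(3, Add(-3, 2)), -2) = Mul(Mul(3, -1), -2) = Mul(-3, -2) = 6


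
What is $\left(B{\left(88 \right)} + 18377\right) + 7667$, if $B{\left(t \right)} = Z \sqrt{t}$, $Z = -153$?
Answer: $26044 - 306 \sqrt{22} \approx 24609.0$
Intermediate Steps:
$B{\left(t \right)} = - 153 \sqrt{t}$
$\left(B{\left(88 \right)} + 18377\right) + 7667 = \left(- 153 \sqrt{88} + 18377\right) + 7667 = \left(- 153 \cdot 2 \sqrt{22} + 18377\right) + 7667 = \left(- 306 \sqrt{22} + 18377\right) + 7667 = \left(18377 - 306 \sqrt{22}\right) + 7667 = 26044 - 306 \sqrt{22}$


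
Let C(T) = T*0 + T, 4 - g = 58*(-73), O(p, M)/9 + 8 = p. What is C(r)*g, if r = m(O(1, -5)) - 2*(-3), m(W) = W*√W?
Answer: 25428 - 800982*I*√7 ≈ 25428.0 - 2.1192e+6*I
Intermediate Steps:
O(p, M) = -72 + 9*p
g = 4238 (g = 4 - 58*(-73) = 4 - 1*(-4234) = 4 + 4234 = 4238)
m(W) = W^(3/2)
r = 6 - 189*I*√7 (r = (-72 + 9*1)^(3/2) - 2*(-3) = (-72 + 9)^(3/2) + 6 = (-63)^(3/2) + 6 = -189*I*√7 + 6 = 6 - 189*I*√7 ≈ 6.0 - 500.05*I)
C(T) = T (C(T) = 0 + T = T)
C(r)*g = (6 - 189*I*√7)*4238 = 25428 - 800982*I*√7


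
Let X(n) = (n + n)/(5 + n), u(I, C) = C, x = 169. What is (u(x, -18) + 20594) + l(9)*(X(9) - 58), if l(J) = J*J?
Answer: 111875/7 ≈ 15982.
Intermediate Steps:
X(n) = 2*n/(5 + n) (X(n) = (2*n)/(5 + n) = 2*n/(5 + n))
l(J) = J**2
(u(x, -18) + 20594) + l(9)*(X(9) - 58) = (-18 + 20594) + 9**2*(2*9/(5 + 9) - 58) = 20576 + 81*(2*9/14 - 58) = 20576 + 81*(2*9*(1/14) - 58) = 20576 + 81*(9/7 - 58) = 20576 + 81*(-397/7) = 20576 - 32157/7 = 111875/7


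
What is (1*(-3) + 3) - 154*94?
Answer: -14476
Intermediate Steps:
(1*(-3) + 3) - 154*94 = (-3 + 3) - 14476 = 0 - 14476 = -14476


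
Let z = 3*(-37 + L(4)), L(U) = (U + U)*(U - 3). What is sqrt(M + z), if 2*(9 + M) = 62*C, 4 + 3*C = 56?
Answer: 2*sqrt(993)/3 ≈ 21.008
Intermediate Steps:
C = 52/3 (C = -4/3 + (1/3)*56 = -4/3 + 56/3 = 52/3 ≈ 17.333)
M = 1585/3 (M = -9 + (62*(52/3))/2 = -9 + (1/2)*(3224/3) = -9 + 1612/3 = 1585/3 ≈ 528.33)
L(U) = 2*U*(-3 + U) (L(U) = (2*U)*(-3 + U) = 2*U*(-3 + U))
z = -87 (z = 3*(-37 + 2*4*(-3 + 4)) = 3*(-37 + 2*4*1) = 3*(-37 + 8) = 3*(-29) = -87)
sqrt(M + z) = sqrt(1585/3 - 87) = sqrt(1324/3) = 2*sqrt(993)/3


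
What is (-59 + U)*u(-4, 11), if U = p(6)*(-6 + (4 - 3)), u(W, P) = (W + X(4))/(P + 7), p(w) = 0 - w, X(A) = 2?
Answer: 29/9 ≈ 3.2222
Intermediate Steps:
p(w) = -w
u(W, P) = (2 + W)/(7 + P) (u(W, P) = (W + 2)/(P + 7) = (2 + W)/(7 + P))
U = 30 (U = (-1*6)*(-6 + (4 - 3)) = -6*(-6 + 1) = -6*(-5) = 30)
(-59 + U)*u(-4, 11) = (-59 + 30)*((2 - 4)/(7 + 11)) = -29*(-2)/18 = -29*(-1/9) = 29/9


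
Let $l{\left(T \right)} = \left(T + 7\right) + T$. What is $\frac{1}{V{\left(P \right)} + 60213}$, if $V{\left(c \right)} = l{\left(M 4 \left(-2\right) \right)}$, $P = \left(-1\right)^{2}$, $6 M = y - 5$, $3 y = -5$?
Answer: $\frac{9}{542140} \approx 1.6601 \cdot 10^{-5}$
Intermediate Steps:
$y = - \frac{5}{3}$ ($y = \frac{1}{3} \left(-5\right) = - \frac{5}{3} \approx -1.6667$)
$M = - \frac{10}{9}$ ($M = \frac{- \frac{5}{3} - 5}{6} = \frac{1}{6} \left(- \frac{20}{3}\right) = - \frac{10}{9} \approx -1.1111$)
$P = 1$
$l{\left(T \right)} = 7 + 2 T$ ($l{\left(T \right)} = \left(7 + T\right) + T = 7 + 2 T$)
$V{\left(c \right)} = \frac{223}{9}$ ($V{\left(c \right)} = 7 + 2 \left(- \frac{10}{9}\right) 4 \left(-2\right) = 7 + 2 \left(\left(- \frac{40}{9}\right) \left(-2\right)\right) = 7 + 2 \cdot \frac{80}{9} = 7 + \frac{160}{9} = \frac{223}{9}$)
$\frac{1}{V{\left(P \right)} + 60213} = \frac{1}{\frac{223}{9} + 60213} = \frac{1}{\frac{542140}{9}} = \frac{9}{542140}$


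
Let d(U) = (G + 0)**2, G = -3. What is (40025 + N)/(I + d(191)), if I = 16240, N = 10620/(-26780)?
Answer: 53592944/21757411 ≈ 2.4632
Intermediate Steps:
N = -531/1339 (N = 10620*(-1/26780) = -531/1339 ≈ -0.39656)
d(U) = 9 (d(U) = (-3 + 0)**2 = (-3)**2 = 9)
(40025 + N)/(I + d(191)) = (40025 - 531/1339)/(16240 + 9) = (53592944/1339)/16249 = (53592944/1339)*(1/16249) = 53592944/21757411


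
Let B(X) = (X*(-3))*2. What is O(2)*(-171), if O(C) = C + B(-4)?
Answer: -4446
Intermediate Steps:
B(X) = -6*X (B(X) = -3*X*2 = -6*X)
O(C) = 24 + C (O(C) = C - 6*(-4) = C + 24 = 24 + C)
O(2)*(-171) = (24 + 2)*(-171) = 26*(-171) = -4446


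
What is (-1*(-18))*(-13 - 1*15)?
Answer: -504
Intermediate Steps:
(-1*(-18))*(-13 - 1*15) = 18*(-13 - 15) = 18*(-28) = -504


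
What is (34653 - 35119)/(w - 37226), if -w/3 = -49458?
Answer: -233/55574 ≈ -0.0041926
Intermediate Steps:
w = 148374 (w = -3*(-49458) = 148374)
(34653 - 35119)/(w - 37226) = (34653 - 35119)/(148374 - 37226) = -466/111148 = -466*1/111148 = -233/55574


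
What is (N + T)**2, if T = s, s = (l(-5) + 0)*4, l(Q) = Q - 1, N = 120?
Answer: 9216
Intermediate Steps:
l(Q) = -1 + Q
s = -24 (s = ((-1 - 5) + 0)*4 = (-6 + 0)*4 = -6*4 = -24)
T = -24
(N + T)**2 = (120 - 24)**2 = 96**2 = 9216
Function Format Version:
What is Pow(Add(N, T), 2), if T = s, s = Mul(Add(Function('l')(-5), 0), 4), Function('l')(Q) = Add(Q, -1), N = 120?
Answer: 9216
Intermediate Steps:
Function('l')(Q) = Add(-1, Q)
s = -24 (s = Mul(Add(Add(-1, -5), 0), 4) = Mul(Add(-6, 0), 4) = Mul(-6, 4) = -24)
T = -24
Pow(Add(N, T), 2) = Pow(Add(120, -24), 2) = Pow(96, 2) = 9216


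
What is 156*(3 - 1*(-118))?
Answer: 18876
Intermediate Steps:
156*(3 - 1*(-118)) = 156*(3 + 118) = 156*121 = 18876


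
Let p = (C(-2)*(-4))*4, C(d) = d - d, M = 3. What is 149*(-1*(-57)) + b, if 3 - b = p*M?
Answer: 8496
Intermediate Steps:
C(d) = 0
p = 0 (p = (0*(-4))*4 = 0*4 = 0)
b = 3 (b = 3 - 0*3 = 3 - 1*0 = 3 + 0 = 3)
149*(-1*(-57)) + b = 149*(-1*(-57)) + 3 = 149*57 + 3 = 8493 + 3 = 8496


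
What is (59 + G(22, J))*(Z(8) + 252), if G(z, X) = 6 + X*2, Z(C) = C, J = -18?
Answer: 7540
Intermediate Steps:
G(z, X) = 6 + 2*X
(59 + G(22, J))*(Z(8) + 252) = (59 + (6 + 2*(-18)))*(8 + 252) = (59 + (6 - 36))*260 = (59 - 30)*260 = 29*260 = 7540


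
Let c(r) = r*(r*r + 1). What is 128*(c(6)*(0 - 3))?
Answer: -85248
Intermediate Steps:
c(r) = r*(1 + r²) (c(r) = r*(r² + 1) = r*(1 + r²))
128*(c(6)*(0 - 3)) = 128*((6 + 6³)*(0 - 3)) = 128*((6 + 216)*(-3)) = 128*(222*(-3)) = 128*(-666) = -85248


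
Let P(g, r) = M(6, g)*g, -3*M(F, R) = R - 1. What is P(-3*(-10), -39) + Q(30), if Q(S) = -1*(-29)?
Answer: -261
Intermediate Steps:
M(F, R) = ⅓ - R/3 (M(F, R) = -(R - 1)/3 = -(-1 + R)/3 = ⅓ - R/3)
Q(S) = 29
P(g, r) = g*(⅓ - g/3) (P(g, r) = (⅓ - g/3)*g = g*(⅓ - g/3))
P(-3*(-10), -39) + Q(30) = (-3*(-10))*(1 - (-3)*(-10))/3 + 29 = (⅓)*30*(1 - 1*30) + 29 = (⅓)*30*(1 - 30) + 29 = (⅓)*30*(-29) + 29 = -290 + 29 = -261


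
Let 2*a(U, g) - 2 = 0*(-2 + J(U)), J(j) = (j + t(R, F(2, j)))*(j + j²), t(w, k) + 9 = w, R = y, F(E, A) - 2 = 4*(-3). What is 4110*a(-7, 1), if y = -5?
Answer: 4110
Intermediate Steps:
F(E, A) = -10 (F(E, A) = 2 + 4*(-3) = 2 - 12 = -10)
R = -5
t(w, k) = -9 + w
J(j) = (-14 + j)*(j + j²) (J(j) = (j + (-9 - 5))*(j + j²) = (j - 14)*(j + j²) = (-14 + j)*(j + j²))
a(U, g) = 1 (a(U, g) = 1 + (0*(-2 + U*(-14 + U² - 13*U)))/2 = 1 + (½)*0 = 1 + 0 = 1)
4110*a(-7, 1) = 4110*1 = 4110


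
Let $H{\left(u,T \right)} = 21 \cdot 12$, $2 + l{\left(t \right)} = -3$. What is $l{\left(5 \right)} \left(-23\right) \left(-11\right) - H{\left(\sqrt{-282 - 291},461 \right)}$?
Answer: $-1517$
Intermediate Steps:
$l{\left(t \right)} = -5$ ($l{\left(t \right)} = -2 - 3 = -5$)
$H{\left(u,T \right)} = 252$
$l{\left(5 \right)} \left(-23\right) \left(-11\right) - H{\left(\sqrt{-282 - 291},461 \right)} = \left(-5\right) \left(-23\right) \left(-11\right) - 252 = 115 \left(-11\right) - 252 = -1265 - 252 = -1517$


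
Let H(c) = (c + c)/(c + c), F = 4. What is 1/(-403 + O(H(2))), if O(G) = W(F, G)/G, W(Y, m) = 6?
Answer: -1/397 ≈ -0.0025189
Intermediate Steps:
H(c) = 1 (H(c) = (2*c)/((2*c)) = (2*c)*(1/(2*c)) = 1)
O(G) = 6/G
1/(-403 + O(H(2))) = 1/(-403 + 6/1) = 1/(-403 + 6*1) = 1/(-403 + 6) = 1/(-397) = -1/397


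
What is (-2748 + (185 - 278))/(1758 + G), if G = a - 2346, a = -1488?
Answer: 947/692 ≈ 1.3685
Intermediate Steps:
G = -3834 (G = -1488 - 2346 = -3834)
(-2748 + (185 - 278))/(1758 + G) = (-2748 + (185 - 278))/(1758 - 3834) = (-2748 - 93)/(-2076) = -2841*(-1/2076) = 947/692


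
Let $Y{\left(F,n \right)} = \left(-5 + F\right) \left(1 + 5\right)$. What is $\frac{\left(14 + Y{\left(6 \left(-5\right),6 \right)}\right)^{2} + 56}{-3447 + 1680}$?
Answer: $- \frac{12824}{589} \approx -21.772$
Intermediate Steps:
$Y{\left(F,n \right)} = -30 + 6 F$ ($Y{\left(F,n \right)} = \left(-5 + F\right) 6 = -30 + 6 F$)
$\frac{\left(14 + Y{\left(6 \left(-5\right),6 \right)}\right)^{2} + 56}{-3447 + 1680} = \frac{\left(14 + \left(-30 + 6 \cdot 6 \left(-5\right)\right)\right)^{2} + 56}{-3447 + 1680} = \frac{\left(14 + \left(-30 + 6 \left(-30\right)\right)\right)^{2} + 56}{-1767} = \left(\left(14 - 210\right)^{2} + 56\right) \left(- \frac{1}{1767}\right) = \left(\left(-196\right)^{2} + 56\right) \left(- \frac{1}{1767}\right) = \left(38416 + 56\right) \left(- \frac{1}{1767}\right) = 38472 \left(- \frac{1}{1767}\right) = - \frac{12824}{589}$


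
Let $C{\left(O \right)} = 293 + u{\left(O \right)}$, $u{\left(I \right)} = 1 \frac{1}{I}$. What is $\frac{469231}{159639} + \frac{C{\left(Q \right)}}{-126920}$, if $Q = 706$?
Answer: $\frac{42012664991219}{14304535607280} \approx 2.937$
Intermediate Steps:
$u{\left(I \right)} = \frac{1}{I}$
$C{\left(O \right)} = 293 + \frac{1}{O}$
$\frac{469231}{159639} + \frac{C{\left(Q \right)}}{-126920} = \frac{469231}{159639} + \frac{293 + \frac{1}{706}}{-126920} = 469231 \cdot \frac{1}{159639} + \left(293 + \frac{1}{706}\right) \left(- \frac{1}{126920}\right) = \frac{469231}{159639} + \frac{206859}{706} \left(- \frac{1}{126920}\right) = \frac{469231}{159639} - \frac{206859}{89605520} = \frac{42012664991219}{14304535607280}$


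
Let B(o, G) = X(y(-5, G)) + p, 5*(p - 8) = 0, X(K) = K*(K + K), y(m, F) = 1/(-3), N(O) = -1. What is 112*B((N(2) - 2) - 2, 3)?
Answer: 8288/9 ≈ 920.89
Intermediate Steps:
y(m, F) = -1/3
X(K) = 2*K**2 (X(K) = K*(2*K) = 2*K**2)
p = 8 (p = 8 + (1/5)*0 = 8 + 0 = 8)
B(o, G) = 74/9 (B(o, G) = 2*(-1/3)**2 + 8 = 2*(1/9) + 8 = 2/9 + 8 = 74/9)
112*B((N(2) - 2) - 2, 3) = 112*(74/9) = 8288/9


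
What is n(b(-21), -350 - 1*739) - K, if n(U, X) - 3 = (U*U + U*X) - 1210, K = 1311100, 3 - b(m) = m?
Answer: -1337867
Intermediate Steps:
b(m) = 3 - m
n(U, X) = -1207 + U² + U*X (n(U, X) = 3 + ((U*U + U*X) - 1210) = 3 + ((U² + U*X) - 1210) = 3 + (-1210 + U² + U*X) = -1207 + U² + U*X)
n(b(-21), -350 - 1*739) - K = (-1207 + (3 - 1*(-21))² + (3 - 1*(-21))*(-350 - 1*739)) - 1*1311100 = (-1207 + (3 + 21)² + (3 + 21)*(-350 - 739)) - 1311100 = (-1207 + 24² + 24*(-1089)) - 1311100 = (-1207 + 576 - 26136) - 1311100 = -26767 - 1311100 = -1337867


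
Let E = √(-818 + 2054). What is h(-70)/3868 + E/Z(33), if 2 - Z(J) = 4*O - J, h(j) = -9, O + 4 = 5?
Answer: -9/3868 + 2*√309/31 ≈ 1.1318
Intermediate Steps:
O = 1 (O = -4 + 5 = 1)
Z(J) = -2 + J (Z(J) = 2 - (4*1 - J) = 2 - (4 - J) = 2 + (-4 + J) = -2 + J)
E = 2*√309 (E = √1236 = 2*√309 ≈ 35.157)
h(-70)/3868 + E/Z(33) = -9/3868 + (2*√309)/(-2 + 33) = -9*1/3868 + (2*√309)/31 = -9/3868 + (2*√309)*(1/31) = -9/3868 + 2*√309/31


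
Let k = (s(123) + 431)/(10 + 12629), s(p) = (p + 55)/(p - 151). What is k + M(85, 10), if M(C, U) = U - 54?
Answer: -7779679/176946 ≈ -43.966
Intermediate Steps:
s(p) = (55 + p)/(-151 + p)
M(C, U) = -54 + U
k = 5945/176946 (k = ((55 + 123)/(-151 + 123) + 431)/(10 + 12629) = (178/(-28) + 431)/12639 = (-1/28*178 + 431)*(1/12639) = (-89/14 + 431)*(1/12639) = (5945/14)*(1/12639) = 5945/176946 ≈ 0.033598)
k + M(85, 10) = 5945/176946 + (-54 + 10) = 5945/176946 - 44 = -7779679/176946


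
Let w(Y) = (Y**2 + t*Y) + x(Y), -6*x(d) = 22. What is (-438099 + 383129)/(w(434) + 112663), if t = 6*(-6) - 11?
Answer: -82455/420926 ≈ -0.19589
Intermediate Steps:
x(d) = -11/3 (x(d) = -1/6*22 = -11/3)
t = -47 (t = -36 - 11 = -47)
w(Y) = -11/3 + Y**2 - 47*Y (w(Y) = (Y**2 - 47*Y) - 11/3 = -11/3 + Y**2 - 47*Y)
(-438099 + 383129)/(w(434) + 112663) = (-438099 + 383129)/((-11/3 + 434**2 - 47*434) + 112663) = -54970/((-11/3 + 188356 - 20398) + 112663) = -54970/(503863/3 + 112663) = -54970/841852/3 = -54970*3/841852 = -82455/420926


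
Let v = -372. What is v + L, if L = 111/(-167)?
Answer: -62235/167 ≈ -372.66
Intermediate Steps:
L = -111/167 (L = 111*(-1/167) = -111/167 ≈ -0.66467)
v + L = -372 - 111/167 = -62235/167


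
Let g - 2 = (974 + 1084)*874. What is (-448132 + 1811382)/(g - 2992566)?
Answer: -681625/596936 ≈ -1.1419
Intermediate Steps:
g = 1798694 (g = 2 + (974 + 1084)*874 = 2 + 2058*874 = 2 + 1798692 = 1798694)
(-448132 + 1811382)/(g - 2992566) = (-448132 + 1811382)/(1798694 - 2992566) = 1363250/(-1193872) = 1363250*(-1/1193872) = -681625/596936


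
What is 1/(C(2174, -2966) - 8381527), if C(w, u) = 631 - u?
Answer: -1/8377930 ≈ -1.1936e-7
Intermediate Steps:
1/(C(2174, -2966) - 8381527) = 1/((631 - 1*(-2966)) - 8381527) = 1/((631 + 2966) - 8381527) = 1/(3597 - 8381527) = 1/(-8377930) = -1/8377930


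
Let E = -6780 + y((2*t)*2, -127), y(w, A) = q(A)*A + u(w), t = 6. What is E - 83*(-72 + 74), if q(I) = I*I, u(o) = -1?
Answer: -2055330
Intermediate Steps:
q(I) = I²
y(w, A) = -1 + A³ (y(w, A) = A²*A - 1 = A³ - 1 = -1 + A³)
E = -2055164 (E = -6780 + (-1 + (-127)³) = -6780 + (-1 - 2048383) = -6780 - 2048384 = -2055164)
E - 83*(-72 + 74) = -2055164 - 83*(-72 + 74) = -2055164 - 83*2 = -2055164 - 1*166 = -2055164 - 166 = -2055330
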